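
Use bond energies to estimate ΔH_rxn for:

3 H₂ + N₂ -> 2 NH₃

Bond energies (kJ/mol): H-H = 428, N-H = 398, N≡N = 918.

Bonds broken (reactants):
  H-H: 3 × 428 = 1284
  N≡N: 1 × 918 = 918
  Σ(broken) = 2202 kJ
Bonds formed (products):
  N-H: 6 × 398 = 2388
  Σ(formed) = 2388 kJ
ΔH = Σ(broken) − Σ(formed) = 2202 − 2388 = −186 kJ

ΔH ≈ −186 kJ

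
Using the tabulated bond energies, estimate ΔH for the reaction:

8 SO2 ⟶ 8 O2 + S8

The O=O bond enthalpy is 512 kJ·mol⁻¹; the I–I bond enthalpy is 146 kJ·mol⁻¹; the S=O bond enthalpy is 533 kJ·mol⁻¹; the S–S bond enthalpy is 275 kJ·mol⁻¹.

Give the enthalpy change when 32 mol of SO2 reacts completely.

ΔH = +8928 kJ

Bonds broken (reactants):
  S=O: 16 × 533 = 8528
  Σ(broken) = 8528 kJ
Bonds formed (products):
  O=O: 8 × 512 = 4096
  S–S: 8 × 275 = 2200
  Σ(formed) = 6296 kJ
ΔH = Σ(broken) − Σ(formed) = 8528 − 6296 = +2232 kJ
For 4× the reaction as written: 4 × (+2232) = +8928 kJ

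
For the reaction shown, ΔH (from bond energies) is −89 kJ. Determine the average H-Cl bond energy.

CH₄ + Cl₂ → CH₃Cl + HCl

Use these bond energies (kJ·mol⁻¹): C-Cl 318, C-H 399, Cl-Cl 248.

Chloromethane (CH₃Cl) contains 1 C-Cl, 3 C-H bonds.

D(H-Cl) ≈ 418 kJ/mol

Let D be the H-Cl bond energy.
Σ(broken) = 4×399 + 1×248 = 1844
Σ(formed) = 1×318 + 3×399 + 1×D = 1515 + D
ΔH = Σ(broken) − Σ(formed) = (1844) − (1515 + D) = +329 − D
Setting this equal to −89 kJ gives D = 418 kJ/mol.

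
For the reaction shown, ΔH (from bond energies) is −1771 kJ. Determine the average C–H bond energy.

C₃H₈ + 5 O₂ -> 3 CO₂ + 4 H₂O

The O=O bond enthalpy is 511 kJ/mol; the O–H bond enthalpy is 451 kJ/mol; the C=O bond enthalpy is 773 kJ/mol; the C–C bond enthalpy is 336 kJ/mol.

Let D be the C–H bond energy.
Σ(broken) = 2×336 + 8×D + 5×511 = 3227 + 8D
Σ(formed) = 6×773 + 8×451 = 8246
ΔH = Σ(broken) − Σ(formed) = (3227 + 8D) − (8246) = −5019 + 8D
Setting this equal to −1771 kJ gives 8D = 3248, so D = 406 kJ/mol.

D(C–H) ≈ 406 kJ/mol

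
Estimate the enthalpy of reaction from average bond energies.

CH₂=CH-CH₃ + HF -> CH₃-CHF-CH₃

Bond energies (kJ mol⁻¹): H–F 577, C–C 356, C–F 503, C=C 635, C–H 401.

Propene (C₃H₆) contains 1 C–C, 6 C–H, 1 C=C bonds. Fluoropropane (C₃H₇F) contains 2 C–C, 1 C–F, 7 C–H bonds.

ΔH ≈ −48 kJ

Bonds broken (reactants):
  C–C: 1 × 356 = 356
  C–H: 6 × 401 = 2406
  C=C: 1 × 635 = 635
  H–F: 1 × 577 = 577
  Σ(broken) = 3974 kJ
Bonds formed (products):
  C–C: 2 × 356 = 712
  C–F: 1 × 503 = 503
  C–H: 7 × 401 = 2807
  Σ(formed) = 4022 kJ
ΔH = Σ(broken) − Σ(formed) = 3974 − 4022 = −48 kJ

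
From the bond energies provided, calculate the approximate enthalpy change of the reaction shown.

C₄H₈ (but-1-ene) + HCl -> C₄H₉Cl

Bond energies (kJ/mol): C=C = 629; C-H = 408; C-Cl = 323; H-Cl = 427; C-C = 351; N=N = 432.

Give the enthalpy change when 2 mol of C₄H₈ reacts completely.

Bonds broken (reactants):
  C-C: 2 × 351 = 702
  C-H: 8 × 408 = 3264
  C=C: 1 × 629 = 629
  H-Cl: 1 × 427 = 427
  Σ(broken) = 5022 kJ
Bonds formed (products):
  C-C: 3 × 351 = 1053
  C-Cl: 1 × 323 = 323
  C-H: 9 × 408 = 3672
  Σ(formed) = 5048 kJ
ΔH = Σ(broken) − Σ(formed) = 5022 − 5048 = −26 kJ
For 2× the reaction as written: 2 × (−26) = −52 kJ

ΔH = −52 kJ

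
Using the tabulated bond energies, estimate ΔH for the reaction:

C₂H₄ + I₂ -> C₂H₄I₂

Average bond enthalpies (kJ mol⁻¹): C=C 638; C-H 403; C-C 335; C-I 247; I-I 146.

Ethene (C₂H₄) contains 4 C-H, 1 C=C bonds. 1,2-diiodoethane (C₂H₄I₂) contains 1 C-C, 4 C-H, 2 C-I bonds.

ΔH ≈ −45 kJ

Bonds broken (reactants):
  C-H: 4 × 403 = 1612
  C=C: 1 × 638 = 638
  I-I: 1 × 146 = 146
  Σ(broken) = 2396 kJ
Bonds formed (products):
  C-C: 1 × 335 = 335
  C-H: 4 × 403 = 1612
  C-I: 2 × 247 = 494
  Σ(formed) = 2441 kJ
ΔH = Σ(broken) − Σ(formed) = 2396 − 2441 = −45 kJ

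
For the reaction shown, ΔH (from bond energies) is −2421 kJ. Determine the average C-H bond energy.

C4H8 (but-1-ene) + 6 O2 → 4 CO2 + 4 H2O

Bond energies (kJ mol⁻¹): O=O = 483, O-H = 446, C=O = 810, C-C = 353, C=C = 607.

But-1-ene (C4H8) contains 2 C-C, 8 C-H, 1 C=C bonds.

Let D be the C-H bond energy.
Σ(broken) = 2×353 + 8×D + 1×607 + 6×483 = 4211 + 8D
Σ(formed) = 8×810 + 8×446 = 10048
ΔH = Σ(broken) − Σ(formed) = (4211 + 8D) − (10048) = −5837 + 8D
Setting this equal to −2421 kJ gives 8D = 3416, so D = 427 kJ/mol.

D(C-H) ≈ 427 kJ/mol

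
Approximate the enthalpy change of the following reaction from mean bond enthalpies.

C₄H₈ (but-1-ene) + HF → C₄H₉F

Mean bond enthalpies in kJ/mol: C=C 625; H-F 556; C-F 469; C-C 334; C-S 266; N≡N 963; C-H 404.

ΔH ≈ −26 kJ

Bonds broken (reactants):
  C-C: 2 × 334 = 668
  C-H: 8 × 404 = 3232
  C=C: 1 × 625 = 625
  H-F: 1 × 556 = 556
  Σ(broken) = 5081 kJ
Bonds formed (products):
  C-C: 3 × 334 = 1002
  C-F: 1 × 469 = 469
  C-H: 9 × 404 = 3636
  Σ(formed) = 5107 kJ
ΔH = Σ(broken) − Σ(formed) = 5081 − 5107 = −26 kJ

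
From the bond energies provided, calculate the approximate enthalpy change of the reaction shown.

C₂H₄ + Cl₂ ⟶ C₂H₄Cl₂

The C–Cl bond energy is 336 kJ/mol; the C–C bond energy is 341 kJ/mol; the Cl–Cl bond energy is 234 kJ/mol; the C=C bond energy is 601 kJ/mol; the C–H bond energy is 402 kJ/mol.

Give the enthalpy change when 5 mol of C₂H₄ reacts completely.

ΔH = −890 kJ

Bonds broken (reactants):
  C–H: 4 × 402 = 1608
  C=C: 1 × 601 = 601
  Cl–Cl: 1 × 234 = 234
  Σ(broken) = 2443 kJ
Bonds formed (products):
  C–C: 1 × 341 = 341
  C–Cl: 2 × 336 = 672
  C–H: 4 × 402 = 1608
  Σ(formed) = 2621 kJ
ΔH = Σ(broken) − Σ(formed) = 2443 − 2621 = −178 kJ
For 5× the reaction as written: 5 × (−178) = −890 kJ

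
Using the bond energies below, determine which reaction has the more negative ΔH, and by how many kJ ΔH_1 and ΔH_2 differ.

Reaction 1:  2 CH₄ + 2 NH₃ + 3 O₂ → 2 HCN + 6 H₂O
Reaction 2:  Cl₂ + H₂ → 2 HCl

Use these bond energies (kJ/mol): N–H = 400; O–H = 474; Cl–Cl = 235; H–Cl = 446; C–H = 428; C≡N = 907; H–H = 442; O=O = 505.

Reaction 1, by 804 kJ

Reaction 1:
  Bonds broken (reactants):
    C–H: 8 × 428 = 3424
    N–H: 6 × 400 = 2400
    O=O: 3 × 505 = 1515
    Σ(broken) = 7339 kJ
  Bonds formed (products):
    C≡N: 2 × 907 = 1814
    C–H: 2 × 428 = 856
    O–H: 12 × 474 = 5688
    Σ(formed) = 8358 kJ
  ΔH_1 = 7339 − 8358 = −1019 kJ
Reaction 2:
  Bonds broken (reactants):
    Cl–Cl: 1 × 235 = 235
    H–H: 1 × 442 = 442
    Σ(broken) = 677 kJ
  Bonds formed (products):
    H–Cl: 2 × 446 = 892
    Σ(formed) = 892 kJ
  ΔH_2 = 677 − 892 = −215 kJ
ΔH_1 − ΔH_2 = −804 kJ, so reaction 1 has the more negative ΔH; |ΔH_1 − ΔH_2| = 804 kJ.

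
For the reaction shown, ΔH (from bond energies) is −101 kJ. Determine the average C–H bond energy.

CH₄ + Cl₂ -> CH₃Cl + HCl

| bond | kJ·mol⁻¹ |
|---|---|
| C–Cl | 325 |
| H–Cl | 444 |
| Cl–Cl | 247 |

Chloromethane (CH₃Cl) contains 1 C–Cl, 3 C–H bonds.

D(C–H) ≈ 421 kJ/mol

Let D be the C–H bond energy.
Σ(broken) = 4×D + 1×247 = 247 + 4D
Σ(formed) = 1×325 + 3×D + 1×444 = 769 + 3D
ΔH = Σ(broken) − Σ(formed) = (247 + 4D) − (769 + 3D) = −522 + D
Setting this equal to −101 kJ gives D = 421 kJ/mol.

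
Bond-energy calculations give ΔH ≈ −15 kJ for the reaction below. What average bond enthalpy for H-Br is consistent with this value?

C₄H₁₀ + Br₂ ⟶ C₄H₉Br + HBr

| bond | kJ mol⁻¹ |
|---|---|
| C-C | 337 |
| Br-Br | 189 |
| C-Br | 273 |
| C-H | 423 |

D(H-Br) ≈ 354 kJ/mol

Let D be the H-Br bond energy.
Σ(broken) = 1×189 + 3×337 + 10×423 = 5430
Σ(formed) = 1×273 + 3×337 + 9×423 + 1×D = 5091 + D
ΔH = Σ(broken) − Σ(formed) = (5430) − (5091 + D) = +339 − D
Setting this equal to −15 kJ gives D = 354 kJ/mol.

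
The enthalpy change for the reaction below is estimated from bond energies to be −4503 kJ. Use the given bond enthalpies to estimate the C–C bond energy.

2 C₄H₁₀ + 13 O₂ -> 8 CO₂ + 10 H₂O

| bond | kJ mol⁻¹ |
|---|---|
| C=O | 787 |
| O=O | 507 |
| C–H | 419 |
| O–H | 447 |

D(C–C) ≈ 343 kJ/mol

Let D be the C–C bond energy.
Σ(broken) = 6×D + 20×419 + 13×507 = 14971 + 6D
Σ(formed) = 16×787 + 20×447 = 21532
ΔH = Σ(broken) − Σ(formed) = (14971 + 6D) − (21532) = −6561 + 6D
Setting this equal to −4503 kJ gives 6D = 2058, so D = 343 kJ/mol.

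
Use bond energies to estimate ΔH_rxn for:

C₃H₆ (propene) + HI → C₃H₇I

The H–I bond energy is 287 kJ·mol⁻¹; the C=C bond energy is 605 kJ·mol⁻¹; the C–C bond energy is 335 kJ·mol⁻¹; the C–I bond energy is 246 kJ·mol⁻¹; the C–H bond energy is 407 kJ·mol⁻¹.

Bonds broken (reactants):
  C–C: 1 × 335 = 335
  C–H: 6 × 407 = 2442
  C=C: 1 × 605 = 605
  H–I: 1 × 287 = 287
  Σ(broken) = 3669 kJ
Bonds formed (products):
  C–C: 2 × 335 = 670
  C–H: 7 × 407 = 2849
  C–I: 1 × 246 = 246
  Σ(formed) = 3765 kJ
ΔH = Σ(broken) − Σ(formed) = 3669 − 3765 = −96 kJ

ΔH ≈ −96 kJ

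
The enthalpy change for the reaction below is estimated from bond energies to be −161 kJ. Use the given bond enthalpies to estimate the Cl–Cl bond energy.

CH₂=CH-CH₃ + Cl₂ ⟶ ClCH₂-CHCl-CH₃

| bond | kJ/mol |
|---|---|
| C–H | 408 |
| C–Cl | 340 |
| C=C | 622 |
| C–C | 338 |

Let D be the Cl–Cl bond energy.
Σ(broken) = 1×338 + 6×408 + 1×622 + 1×D = 3408 + D
Σ(formed) = 2×338 + 2×340 + 6×408 = 3804
ΔH = Σ(broken) − Σ(formed) = (3408 + D) − (3804) = −396 + D
Setting this equal to −161 kJ gives D = 235 kJ/mol.

D(Cl–Cl) ≈ 235 kJ/mol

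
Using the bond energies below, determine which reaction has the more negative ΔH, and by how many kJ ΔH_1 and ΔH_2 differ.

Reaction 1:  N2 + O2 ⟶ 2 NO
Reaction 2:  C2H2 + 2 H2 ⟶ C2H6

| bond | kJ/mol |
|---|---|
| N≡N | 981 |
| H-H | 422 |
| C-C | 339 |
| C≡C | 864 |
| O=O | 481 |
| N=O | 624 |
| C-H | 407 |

Reaction 1:
  Bonds broken (reactants):
    N≡N: 1 × 981 = 981
    O=O: 1 × 481 = 481
    Σ(broken) = 1462 kJ
  Bonds formed (products):
    N=O: 2 × 624 = 1248
    Σ(formed) = 1248 kJ
  ΔH_1 = 1462 − 1248 = +214 kJ
Reaction 2:
  Bonds broken (reactants):
    C≡C: 1 × 864 = 864
    C-H: 2 × 407 = 814
    H-H: 2 × 422 = 844
    Σ(broken) = 2522 kJ
  Bonds formed (products):
    C-C: 1 × 339 = 339
    C-H: 6 × 407 = 2442
    Σ(formed) = 2781 kJ
  ΔH_2 = 2522 − 2781 = −259 kJ
ΔH_1 − ΔH_2 = +473 kJ, so reaction 2 has the more negative ΔH; |ΔH_1 − ΔH_2| = 473 kJ.

Reaction 2, by 473 kJ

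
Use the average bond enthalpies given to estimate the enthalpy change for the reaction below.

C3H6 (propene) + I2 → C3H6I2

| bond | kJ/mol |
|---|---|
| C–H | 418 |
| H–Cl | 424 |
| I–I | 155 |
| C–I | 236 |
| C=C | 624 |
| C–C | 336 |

ΔH ≈ −29 kJ

Bonds broken (reactants):
  C–C: 1 × 336 = 336
  C–H: 6 × 418 = 2508
  C=C: 1 × 624 = 624
  I–I: 1 × 155 = 155
  Σ(broken) = 3623 kJ
Bonds formed (products):
  C–C: 2 × 336 = 672
  C–H: 6 × 418 = 2508
  C–I: 2 × 236 = 472
  Σ(formed) = 3652 kJ
ΔH = Σ(broken) − Σ(formed) = 3623 − 3652 = −29 kJ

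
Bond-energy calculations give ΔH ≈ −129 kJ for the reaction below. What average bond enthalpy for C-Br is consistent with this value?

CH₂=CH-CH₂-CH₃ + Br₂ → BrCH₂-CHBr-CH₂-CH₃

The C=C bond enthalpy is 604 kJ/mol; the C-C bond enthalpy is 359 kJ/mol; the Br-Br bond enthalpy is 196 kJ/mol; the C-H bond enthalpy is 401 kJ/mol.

Let D be the C-Br bond energy.
Σ(broken) = 1×196 + 2×359 + 8×401 + 1×604 = 4726
Σ(formed) = 2×D + 3×359 + 8×401 = 4285 + 2D
ΔH = Σ(broken) − Σ(formed) = (4726) − (4285 + 2D) = +441 − 2D
Setting this equal to −129 kJ gives 2D = 570, so D = 285 kJ/mol.

D(C-Br) ≈ 285 kJ/mol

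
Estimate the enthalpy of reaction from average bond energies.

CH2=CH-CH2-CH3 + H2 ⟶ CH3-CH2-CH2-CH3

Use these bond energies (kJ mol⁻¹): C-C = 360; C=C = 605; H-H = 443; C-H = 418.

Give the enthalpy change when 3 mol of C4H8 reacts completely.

Bonds broken (reactants):
  C-C: 2 × 360 = 720
  C-H: 8 × 418 = 3344
  C=C: 1 × 605 = 605
  H-H: 1 × 443 = 443
  Σ(broken) = 5112 kJ
Bonds formed (products):
  C-C: 3 × 360 = 1080
  C-H: 10 × 418 = 4180
  Σ(formed) = 5260 kJ
ΔH = Σ(broken) − Σ(formed) = 5112 − 5260 = −148 kJ
For 3× the reaction as written: 3 × (−148) = −444 kJ

ΔH = −444 kJ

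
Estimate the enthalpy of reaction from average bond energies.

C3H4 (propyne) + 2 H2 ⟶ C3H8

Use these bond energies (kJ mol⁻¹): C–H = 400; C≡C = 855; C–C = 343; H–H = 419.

Bonds broken (reactants):
  C≡C: 1 × 855 = 855
  C–C: 1 × 343 = 343
  C–H: 4 × 400 = 1600
  H–H: 2 × 419 = 838
  Σ(broken) = 3636 kJ
Bonds formed (products):
  C–C: 2 × 343 = 686
  C–H: 8 × 400 = 3200
  Σ(formed) = 3886 kJ
ΔH = Σ(broken) − Σ(formed) = 3636 − 3886 = −250 kJ

ΔH ≈ −250 kJ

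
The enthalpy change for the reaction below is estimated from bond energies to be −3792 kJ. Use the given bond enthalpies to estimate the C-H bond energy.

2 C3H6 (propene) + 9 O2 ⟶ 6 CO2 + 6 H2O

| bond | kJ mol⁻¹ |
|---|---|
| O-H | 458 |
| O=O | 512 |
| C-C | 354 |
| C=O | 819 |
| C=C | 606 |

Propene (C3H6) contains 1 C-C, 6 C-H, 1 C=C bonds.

D(C-H) ≈ 417 kJ/mol

Let D be the C-H bond energy.
Σ(broken) = 2×354 + 12×D + 2×606 + 9×512 = 6528 + 12D
Σ(formed) = 12×819 + 12×458 = 15324
ΔH = Σ(broken) − Σ(formed) = (6528 + 12D) − (15324) = −8796 + 12D
Setting this equal to −3792 kJ gives 12D = 5004, so D = 417 kJ/mol.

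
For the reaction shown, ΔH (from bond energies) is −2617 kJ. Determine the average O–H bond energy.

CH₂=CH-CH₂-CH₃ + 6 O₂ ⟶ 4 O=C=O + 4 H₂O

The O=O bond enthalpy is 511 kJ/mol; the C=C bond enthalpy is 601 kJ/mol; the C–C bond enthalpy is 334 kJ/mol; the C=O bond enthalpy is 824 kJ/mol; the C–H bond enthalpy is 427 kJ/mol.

Let D be the O–H bond energy.
Σ(broken) = 2×334 + 8×427 + 1×601 + 6×511 = 7751
Σ(formed) = 8×824 + 8×D = 6592 + 8D
ΔH = Σ(broken) − Σ(formed) = (7751) − (6592 + 8D) = +1159 − 8D
Setting this equal to −2617 kJ gives 8D = 3776, so D = 472 kJ/mol.

D(O–H) ≈ 472 kJ/mol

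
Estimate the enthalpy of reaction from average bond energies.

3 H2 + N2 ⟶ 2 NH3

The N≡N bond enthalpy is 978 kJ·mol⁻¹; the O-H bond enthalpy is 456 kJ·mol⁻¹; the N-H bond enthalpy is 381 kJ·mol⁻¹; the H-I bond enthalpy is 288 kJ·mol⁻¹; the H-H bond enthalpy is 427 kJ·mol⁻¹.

Bonds broken (reactants):
  H-H: 3 × 427 = 1281
  N≡N: 1 × 978 = 978
  Σ(broken) = 2259 kJ
Bonds formed (products):
  N-H: 6 × 381 = 2286
  Σ(formed) = 2286 kJ
ΔH = Σ(broken) − Σ(formed) = 2259 − 2286 = −27 kJ

ΔH ≈ −27 kJ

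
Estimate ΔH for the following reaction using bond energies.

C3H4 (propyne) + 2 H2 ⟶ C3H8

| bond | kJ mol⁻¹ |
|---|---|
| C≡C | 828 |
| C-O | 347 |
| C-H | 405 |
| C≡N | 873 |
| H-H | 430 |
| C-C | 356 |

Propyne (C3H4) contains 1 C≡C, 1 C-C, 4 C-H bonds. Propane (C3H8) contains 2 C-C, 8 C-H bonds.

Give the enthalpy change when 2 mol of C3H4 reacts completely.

ΔH = −576 kJ

Bonds broken (reactants):
  C≡C: 1 × 828 = 828
  C-C: 1 × 356 = 356
  C-H: 4 × 405 = 1620
  H-H: 2 × 430 = 860
  Σ(broken) = 3664 kJ
Bonds formed (products):
  C-C: 2 × 356 = 712
  C-H: 8 × 405 = 3240
  Σ(formed) = 3952 kJ
ΔH = Σ(broken) − Σ(formed) = 3664 − 3952 = −288 kJ
For 2× the reaction as written: 2 × (−288) = −576 kJ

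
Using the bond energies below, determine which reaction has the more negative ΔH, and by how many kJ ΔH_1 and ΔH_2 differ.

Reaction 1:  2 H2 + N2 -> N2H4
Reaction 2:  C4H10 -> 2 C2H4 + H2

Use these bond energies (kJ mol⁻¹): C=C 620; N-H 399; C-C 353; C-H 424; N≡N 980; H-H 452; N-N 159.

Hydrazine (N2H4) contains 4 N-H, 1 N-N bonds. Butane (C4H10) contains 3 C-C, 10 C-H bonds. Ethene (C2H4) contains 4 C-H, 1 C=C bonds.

Reaction 1, by 86 kJ

Reaction 1:
  Bonds broken (reactants):
    H-H: 2 × 452 = 904
    N≡N: 1 × 980 = 980
    Σ(broken) = 1884 kJ
  Bonds formed (products):
    N-H: 4 × 399 = 1596
    N-N: 1 × 159 = 159
    Σ(formed) = 1755 kJ
  ΔH_1 = 1884 − 1755 = +129 kJ
Reaction 2:
  Bonds broken (reactants):
    C-C: 3 × 353 = 1059
    C-H: 10 × 424 = 4240
    Σ(broken) = 5299 kJ
  Bonds formed (products):
    C-H: 8 × 424 = 3392
    C=C: 2 × 620 = 1240
    H-H: 1 × 452 = 452
    Σ(formed) = 5084 kJ
  ΔH_2 = 5299 − 5084 = +215 kJ
ΔH_1 − ΔH_2 = −86 kJ, so reaction 1 has the more negative ΔH; |ΔH_1 − ΔH_2| = 86 kJ.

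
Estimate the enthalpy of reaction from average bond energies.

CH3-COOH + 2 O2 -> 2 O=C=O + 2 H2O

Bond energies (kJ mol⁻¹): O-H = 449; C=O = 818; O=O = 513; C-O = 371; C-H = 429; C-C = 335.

ΔH ≈ −782 kJ

Bonds broken (reactants):
  C-C: 1 × 335 = 335
  C-H: 3 × 429 = 1287
  C-O: 1 × 371 = 371
  C=O: 1 × 818 = 818
  O-H: 1 × 449 = 449
  O=O: 2 × 513 = 1026
  Σ(broken) = 4286 kJ
Bonds formed (products):
  C=O: 4 × 818 = 3272
  O-H: 4 × 449 = 1796
  Σ(formed) = 5068 kJ
ΔH = Σ(broken) − Σ(formed) = 4286 − 5068 = −782 kJ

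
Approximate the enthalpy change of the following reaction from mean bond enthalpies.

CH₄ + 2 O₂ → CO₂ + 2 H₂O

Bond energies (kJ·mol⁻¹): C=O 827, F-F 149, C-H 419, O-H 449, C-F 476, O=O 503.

Bonds broken (reactants):
  C-H: 4 × 419 = 1676
  O=O: 2 × 503 = 1006
  Σ(broken) = 2682 kJ
Bonds formed (products):
  C=O: 2 × 827 = 1654
  O-H: 4 × 449 = 1796
  Σ(formed) = 3450 kJ
ΔH = Σ(broken) − Σ(formed) = 2682 − 3450 = −768 kJ

ΔH ≈ −768 kJ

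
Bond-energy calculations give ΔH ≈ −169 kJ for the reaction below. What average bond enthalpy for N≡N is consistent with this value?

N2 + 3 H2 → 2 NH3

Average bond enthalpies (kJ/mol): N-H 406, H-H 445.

D(N≡N) ≈ 932 kJ/mol

Let D be the N≡N bond energy.
Σ(broken) = 3×445 + 1×D = 1335 + D
Σ(formed) = 6×406 = 2436
ΔH = Σ(broken) − Σ(formed) = (1335 + D) − (2436) = −1101 + D
Setting this equal to −169 kJ gives D = 932 kJ/mol.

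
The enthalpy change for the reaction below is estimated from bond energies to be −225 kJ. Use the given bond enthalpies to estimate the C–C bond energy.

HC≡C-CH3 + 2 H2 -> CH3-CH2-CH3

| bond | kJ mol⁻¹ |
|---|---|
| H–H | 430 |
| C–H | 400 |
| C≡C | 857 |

Let D be the C–C bond energy.
Σ(broken) = 1×857 + 1×D + 4×400 + 2×430 = 3317 + D
Σ(formed) = 2×D + 8×400 = 3200 + 2D
ΔH = Σ(broken) − Σ(formed) = (3317 + D) − (3200 + 2D) = +117 − D
Setting this equal to −225 kJ gives D = 342 kJ/mol.

D(C–C) ≈ 342 kJ/mol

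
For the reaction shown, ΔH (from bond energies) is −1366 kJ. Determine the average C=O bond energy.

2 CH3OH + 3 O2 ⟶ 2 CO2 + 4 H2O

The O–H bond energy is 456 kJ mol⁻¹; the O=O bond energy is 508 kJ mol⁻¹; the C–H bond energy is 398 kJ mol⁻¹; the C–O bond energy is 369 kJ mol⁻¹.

D(C=O) ≈ 820 kJ/mol

Let D be the C=O bond energy.
Σ(broken) = 6×398 + 2×369 + 2×456 + 3×508 = 5562
Σ(formed) = 4×D + 8×456 = 3648 + 4D
ΔH = Σ(broken) − Σ(formed) = (5562) − (3648 + 4D) = +1914 − 4D
Setting this equal to −1366 kJ gives 4D = 3280, so D = 820 kJ/mol.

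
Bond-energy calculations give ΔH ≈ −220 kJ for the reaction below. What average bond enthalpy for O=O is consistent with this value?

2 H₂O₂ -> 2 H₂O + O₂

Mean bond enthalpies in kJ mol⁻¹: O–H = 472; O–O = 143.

D(O=O) ≈ 506 kJ/mol

Let D be the O=O bond energy.
Σ(broken) = 4×472 + 2×143 = 2174
Σ(formed) = 4×472 + 1×D = 1888 + D
ΔH = Σ(broken) − Σ(formed) = (2174) − (1888 + D) = +286 − D
Setting this equal to −220 kJ gives D = 506 kJ/mol.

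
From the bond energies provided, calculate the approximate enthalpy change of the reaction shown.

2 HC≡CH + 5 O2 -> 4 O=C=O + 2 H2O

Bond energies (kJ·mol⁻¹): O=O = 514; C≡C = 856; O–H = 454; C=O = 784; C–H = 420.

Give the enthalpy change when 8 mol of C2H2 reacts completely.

ΔH = −8504 kJ

Bonds broken (reactants):
  C≡C: 2 × 856 = 1712
  C–H: 4 × 420 = 1680
  O=O: 5 × 514 = 2570
  Σ(broken) = 5962 kJ
Bonds formed (products):
  C=O: 8 × 784 = 6272
  O–H: 4 × 454 = 1816
  Σ(formed) = 8088 kJ
ΔH = Σ(broken) − Σ(formed) = 5962 − 8088 = −2126 kJ
For 4× the reaction as written: 4 × (−2126) = −8504 kJ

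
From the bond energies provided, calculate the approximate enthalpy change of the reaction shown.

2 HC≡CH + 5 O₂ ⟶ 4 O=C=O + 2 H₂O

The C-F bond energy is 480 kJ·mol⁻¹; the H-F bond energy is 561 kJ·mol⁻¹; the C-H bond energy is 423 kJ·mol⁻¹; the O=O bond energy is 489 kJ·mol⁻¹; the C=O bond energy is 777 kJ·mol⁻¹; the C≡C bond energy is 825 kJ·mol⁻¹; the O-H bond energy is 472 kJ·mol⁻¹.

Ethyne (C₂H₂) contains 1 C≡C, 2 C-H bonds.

Bonds broken (reactants):
  C≡C: 2 × 825 = 1650
  C-H: 4 × 423 = 1692
  O=O: 5 × 489 = 2445
  Σ(broken) = 5787 kJ
Bonds formed (products):
  C=O: 8 × 777 = 6216
  O-H: 4 × 472 = 1888
  Σ(formed) = 8104 kJ
ΔH = Σ(broken) − Σ(formed) = 5787 − 8104 = −2317 kJ

ΔH ≈ −2317 kJ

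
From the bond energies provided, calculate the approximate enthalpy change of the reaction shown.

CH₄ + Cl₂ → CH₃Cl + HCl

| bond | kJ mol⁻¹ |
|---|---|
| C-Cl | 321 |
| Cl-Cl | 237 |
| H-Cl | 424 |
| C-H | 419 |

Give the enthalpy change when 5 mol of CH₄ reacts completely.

ΔH = −445 kJ

Bonds broken (reactants):
  C-H: 4 × 419 = 1676
  Cl-Cl: 1 × 237 = 237
  Σ(broken) = 1913 kJ
Bonds formed (products):
  C-Cl: 1 × 321 = 321
  C-H: 3 × 419 = 1257
  H-Cl: 1 × 424 = 424
  Σ(formed) = 2002 kJ
ΔH = Σ(broken) − Σ(formed) = 1913 − 2002 = −89 kJ
For 5× the reaction as written: 5 × (−89) = −445 kJ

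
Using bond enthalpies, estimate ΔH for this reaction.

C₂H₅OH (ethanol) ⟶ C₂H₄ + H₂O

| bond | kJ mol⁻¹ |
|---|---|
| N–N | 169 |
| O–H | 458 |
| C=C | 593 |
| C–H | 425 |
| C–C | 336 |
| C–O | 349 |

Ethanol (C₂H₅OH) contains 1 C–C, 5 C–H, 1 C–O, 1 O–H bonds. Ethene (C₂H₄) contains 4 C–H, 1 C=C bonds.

Bonds broken (reactants):
  C–C: 1 × 336 = 336
  C–H: 5 × 425 = 2125
  C–O: 1 × 349 = 349
  O–H: 1 × 458 = 458
  Σ(broken) = 3268 kJ
Bonds formed (products):
  C–H: 4 × 425 = 1700
  C=C: 1 × 593 = 593
  O–H: 2 × 458 = 916
  Σ(formed) = 3209 kJ
ΔH = Σ(broken) − Σ(formed) = 3268 − 3209 = +59 kJ

ΔH ≈ +59 kJ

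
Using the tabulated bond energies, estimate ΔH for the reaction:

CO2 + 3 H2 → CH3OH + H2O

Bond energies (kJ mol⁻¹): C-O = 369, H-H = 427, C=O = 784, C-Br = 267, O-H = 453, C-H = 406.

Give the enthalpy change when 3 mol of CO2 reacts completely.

ΔH = −291 kJ

Bonds broken (reactants):
  C=O: 2 × 784 = 1568
  H-H: 3 × 427 = 1281
  Σ(broken) = 2849 kJ
Bonds formed (products):
  C-H: 3 × 406 = 1218
  C-O: 1 × 369 = 369
  O-H: 3 × 453 = 1359
  Σ(formed) = 2946 kJ
ΔH = Σ(broken) − Σ(formed) = 2849 − 2946 = −97 kJ
For 3× the reaction as written: 3 × (−97) = −291 kJ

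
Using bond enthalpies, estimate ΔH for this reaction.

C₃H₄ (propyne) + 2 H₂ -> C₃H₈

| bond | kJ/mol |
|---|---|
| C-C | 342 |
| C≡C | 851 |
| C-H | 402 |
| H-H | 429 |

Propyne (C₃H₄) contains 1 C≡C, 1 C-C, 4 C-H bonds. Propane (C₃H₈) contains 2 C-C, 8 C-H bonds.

ΔH ≈ −241 kJ

Bonds broken (reactants):
  C≡C: 1 × 851 = 851
  C-C: 1 × 342 = 342
  C-H: 4 × 402 = 1608
  H-H: 2 × 429 = 858
  Σ(broken) = 3659 kJ
Bonds formed (products):
  C-C: 2 × 342 = 684
  C-H: 8 × 402 = 3216
  Σ(formed) = 3900 kJ
ΔH = Σ(broken) − Σ(formed) = 3659 − 3900 = −241 kJ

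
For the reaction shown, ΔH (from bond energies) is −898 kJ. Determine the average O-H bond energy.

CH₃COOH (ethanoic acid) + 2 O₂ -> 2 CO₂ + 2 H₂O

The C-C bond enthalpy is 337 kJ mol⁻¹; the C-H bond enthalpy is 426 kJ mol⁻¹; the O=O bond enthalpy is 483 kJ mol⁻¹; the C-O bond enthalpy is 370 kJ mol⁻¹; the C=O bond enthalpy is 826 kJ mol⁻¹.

D(O-H) ≈ 457 kJ/mol

Let D be the O-H bond energy.
Σ(broken) = 1×337 + 3×426 + 1×370 + 1×826 + 1×D + 2×483 = 3777 + D
Σ(formed) = 4×826 + 4×D = 3304 + 4D
ΔH = Σ(broken) − Σ(formed) = (3777 + D) − (3304 + 4D) = +473 − 3D
Setting this equal to −898 kJ gives 3D = 1371, so D = 457 kJ/mol.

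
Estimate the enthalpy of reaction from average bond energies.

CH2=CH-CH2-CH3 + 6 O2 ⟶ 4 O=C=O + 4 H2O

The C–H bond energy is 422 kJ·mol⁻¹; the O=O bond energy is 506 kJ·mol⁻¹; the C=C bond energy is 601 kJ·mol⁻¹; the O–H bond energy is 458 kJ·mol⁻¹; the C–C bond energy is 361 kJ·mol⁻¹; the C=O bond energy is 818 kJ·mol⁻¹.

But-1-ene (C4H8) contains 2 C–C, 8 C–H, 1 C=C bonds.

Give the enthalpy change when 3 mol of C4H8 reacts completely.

Bonds broken (reactants):
  C–C: 2 × 361 = 722
  C–H: 8 × 422 = 3376
  C=C: 1 × 601 = 601
  O=O: 6 × 506 = 3036
  Σ(broken) = 7735 kJ
Bonds formed (products):
  C=O: 8 × 818 = 6544
  O–H: 8 × 458 = 3664
  Σ(formed) = 10208 kJ
ΔH = Σ(broken) − Σ(formed) = 7735 − 10208 = −2473 kJ
For 3× the reaction as written: 3 × (−2473) = −7419 kJ

ΔH = −7419 kJ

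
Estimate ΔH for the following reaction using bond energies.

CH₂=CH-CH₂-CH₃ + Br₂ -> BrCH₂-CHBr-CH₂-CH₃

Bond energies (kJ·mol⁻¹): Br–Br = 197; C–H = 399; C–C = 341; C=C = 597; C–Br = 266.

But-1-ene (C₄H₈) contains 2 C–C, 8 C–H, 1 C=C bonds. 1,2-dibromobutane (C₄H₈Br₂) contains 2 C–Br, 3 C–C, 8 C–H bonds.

ΔH ≈ −79 kJ

Bonds broken (reactants):
  Br–Br: 1 × 197 = 197
  C–C: 2 × 341 = 682
  C–H: 8 × 399 = 3192
  C=C: 1 × 597 = 597
  Σ(broken) = 4668 kJ
Bonds formed (products):
  C–Br: 2 × 266 = 532
  C–C: 3 × 341 = 1023
  C–H: 8 × 399 = 3192
  Σ(formed) = 4747 kJ
ΔH = Σ(broken) − Σ(formed) = 4668 − 4747 = −79 kJ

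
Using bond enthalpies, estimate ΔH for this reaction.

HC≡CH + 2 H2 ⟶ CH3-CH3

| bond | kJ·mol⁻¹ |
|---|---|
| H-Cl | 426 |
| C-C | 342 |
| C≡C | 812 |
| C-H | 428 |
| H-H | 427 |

Bonds broken (reactants):
  C≡C: 1 × 812 = 812
  C-H: 2 × 428 = 856
  H-H: 2 × 427 = 854
  Σ(broken) = 2522 kJ
Bonds formed (products):
  C-C: 1 × 342 = 342
  C-H: 6 × 428 = 2568
  Σ(formed) = 2910 kJ
ΔH = Σ(broken) − Σ(formed) = 2522 − 2910 = −388 kJ

ΔH ≈ −388 kJ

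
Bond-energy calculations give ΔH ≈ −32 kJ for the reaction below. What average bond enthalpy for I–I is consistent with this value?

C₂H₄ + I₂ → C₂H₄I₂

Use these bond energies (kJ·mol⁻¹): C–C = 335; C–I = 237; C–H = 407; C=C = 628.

D(I–I) ≈ 149 kJ/mol

Let D be the I–I bond energy.
Σ(broken) = 4×407 + 1×628 + 1×D = 2256 + D
Σ(formed) = 1×335 + 4×407 + 2×237 = 2437
ΔH = Σ(broken) − Σ(formed) = (2256 + D) − (2437) = −181 + D
Setting this equal to −32 kJ gives D = 149 kJ/mol.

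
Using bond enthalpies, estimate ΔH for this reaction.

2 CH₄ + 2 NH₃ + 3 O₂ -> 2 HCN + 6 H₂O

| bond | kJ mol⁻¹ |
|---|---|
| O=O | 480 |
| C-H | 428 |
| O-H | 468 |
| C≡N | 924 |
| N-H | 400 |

Bonds broken (reactants):
  C-H: 8 × 428 = 3424
  N-H: 6 × 400 = 2400
  O=O: 3 × 480 = 1440
  Σ(broken) = 7264 kJ
Bonds formed (products):
  C≡N: 2 × 924 = 1848
  C-H: 2 × 428 = 856
  O-H: 12 × 468 = 5616
  Σ(formed) = 8320 kJ
ΔH = Σ(broken) − Σ(formed) = 7264 − 8320 = −1056 kJ

ΔH ≈ −1056 kJ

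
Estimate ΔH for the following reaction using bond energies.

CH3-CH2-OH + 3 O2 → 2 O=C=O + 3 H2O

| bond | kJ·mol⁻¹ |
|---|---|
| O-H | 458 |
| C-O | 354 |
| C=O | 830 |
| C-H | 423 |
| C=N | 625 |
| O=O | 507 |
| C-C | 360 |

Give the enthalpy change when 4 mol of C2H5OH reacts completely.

ΔH = −5040 kJ

Bonds broken (reactants):
  C-C: 1 × 360 = 360
  C-H: 5 × 423 = 2115
  C-O: 1 × 354 = 354
  O-H: 1 × 458 = 458
  O=O: 3 × 507 = 1521
  Σ(broken) = 4808 kJ
Bonds formed (products):
  C=O: 4 × 830 = 3320
  O-H: 6 × 458 = 2748
  Σ(formed) = 6068 kJ
ΔH = Σ(broken) − Σ(formed) = 4808 − 6068 = −1260 kJ
For 4× the reaction as written: 4 × (−1260) = −5040 kJ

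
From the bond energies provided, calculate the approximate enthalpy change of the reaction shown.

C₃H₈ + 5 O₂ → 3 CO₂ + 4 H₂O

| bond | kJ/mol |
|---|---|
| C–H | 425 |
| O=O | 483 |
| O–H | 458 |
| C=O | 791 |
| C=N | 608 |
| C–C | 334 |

ΔH ≈ −1927 kJ

Bonds broken (reactants):
  C–C: 2 × 334 = 668
  C–H: 8 × 425 = 3400
  O=O: 5 × 483 = 2415
  Σ(broken) = 6483 kJ
Bonds formed (products):
  C=O: 6 × 791 = 4746
  O–H: 8 × 458 = 3664
  Σ(formed) = 8410 kJ
ΔH = Σ(broken) − Σ(formed) = 6483 − 8410 = −1927 kJ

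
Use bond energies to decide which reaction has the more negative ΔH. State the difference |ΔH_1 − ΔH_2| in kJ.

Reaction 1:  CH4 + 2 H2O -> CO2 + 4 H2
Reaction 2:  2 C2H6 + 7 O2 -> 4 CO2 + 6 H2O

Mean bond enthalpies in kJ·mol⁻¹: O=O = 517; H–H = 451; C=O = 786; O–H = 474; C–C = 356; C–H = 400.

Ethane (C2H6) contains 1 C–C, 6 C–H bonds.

Reaction 2, by 2965 kJ

Reaction 1:
  Bonds broken (reactants):
    C–H: 4 × 400 = 1600
    O–H: 4 × 474 = 1896
    Σ(broken) = 3496 kJ
  Bonds formed (products):
    C=O: 2 × 786 = 1572
    H–H: 4 × 451 = 1804
    Σ(formed) = 3376 kJ
  ΔH_1 = 3496 − 3376 = +120 kJ
Reaction 2:
  Bonds broken (reactants):
    C–C: 2 × 356 = 712
    C–H: 12 × 400 = 4800
    O=O: 7 × 517 = 3619
    Σ(broken) = 9131 kJ
  Bonds formed (products):
    C=O: 8 × 786 = 6288
    O–H: 12 × 474 = 5688
    Σ(formed) = 11976 kJ
  ΔH_2 = 9131 − 11976 = −2845 kJ
ΔH_1 − ΔH_2 = +2965 kJ, so reaction 2 has the more negative ΔH; |ΔH_1 − ΔH_2| = 2965 kJ.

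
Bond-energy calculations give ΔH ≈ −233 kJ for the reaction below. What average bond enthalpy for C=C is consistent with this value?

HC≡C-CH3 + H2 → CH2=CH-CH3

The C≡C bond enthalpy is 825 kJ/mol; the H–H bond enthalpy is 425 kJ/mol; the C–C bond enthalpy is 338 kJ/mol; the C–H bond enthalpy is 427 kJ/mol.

Let D be the C=C bond energy.
Σ(broken) = 1×825 + 1×338 + 4×427 + 1×425 = 3296
Σ(formed) = 1×338 + 6×427 + 1×D = 2900 + D
ΔH = Σ(broken) − Σ(formed) = (3296) − (2900 + D) = +396 − D
Setting this equal to −233 kJ gives D = 629 kJ/mol.

D(C=C) ≈ 629 kJ/mol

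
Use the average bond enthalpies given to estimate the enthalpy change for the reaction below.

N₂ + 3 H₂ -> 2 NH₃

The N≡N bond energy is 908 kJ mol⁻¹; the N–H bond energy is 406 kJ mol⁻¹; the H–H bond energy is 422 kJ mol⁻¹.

ΔH ≈ −262 kJ

Bonds broken (reactants):
  H–H: 3 × 422 = 1266
  N≡N: 1 × 908 = 908
  Σ(broken) = 2174 kJ
Bonds formed (products):
  N–H: 6 × 406 = 2436
  Σ(formed) = 2436 kJ
ΔH = Σ(broken) − Σ(formed) = 2174 − 2436 = −262 kJ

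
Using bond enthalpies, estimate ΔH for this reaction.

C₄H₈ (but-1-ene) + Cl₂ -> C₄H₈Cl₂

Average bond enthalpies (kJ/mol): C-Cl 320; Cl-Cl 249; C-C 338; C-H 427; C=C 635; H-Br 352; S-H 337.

Bonds broken (reactants):
  C-C: 2 × 338 = 676
  C-H: 8 × 427 = 3416
  C=C: 1 × 635 = 635
  Cl-Cl: 1 × 249 = 249
  Σ(broken) = 4976 kJ
Bonds formed (products):
  C-C: 3 × 338 = 1014
  C-Cl: 2 × 320 = 640
  C-H: 8 × 427 = 3416
  Σ(formed) = 5070 kJ
ΔH = Σ(broken) − Σ(formed) = 4976 − 5070 = −94 kJ

ΔH ≈ −94 kJ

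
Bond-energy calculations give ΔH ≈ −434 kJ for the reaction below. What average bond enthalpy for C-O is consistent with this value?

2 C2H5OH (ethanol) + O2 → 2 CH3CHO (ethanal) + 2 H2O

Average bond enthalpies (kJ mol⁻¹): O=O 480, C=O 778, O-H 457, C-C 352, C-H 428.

D(C-O) ≈ 350 kJ/mol

Let D be the C-O bond energy.
Σ(broken) = 2×352 + 10×428 + 2×D + 2×457 + 1×480 = 6378 + 2D
Σ(formed) = 2×352 + 8×428 + 2×778 + 4×457 = 7512
ΔH = Σ(broken) − Σ(formed) = (6378 + 2D) − (7512) = −1134 + 2D
Setting this equal to −434 kJ gives 2D = 700, so D = 350 kJ/mol.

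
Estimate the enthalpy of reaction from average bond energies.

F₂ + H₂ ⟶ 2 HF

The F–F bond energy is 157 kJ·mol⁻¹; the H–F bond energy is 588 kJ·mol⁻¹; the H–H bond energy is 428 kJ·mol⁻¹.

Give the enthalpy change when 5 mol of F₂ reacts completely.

Bonds broken (reactants):
  F–F: 1 × 157 = 157
  H–H: 1 × 428 = 428
  Σ(broken) = 585 kJ
Bonds formed (products):
  H–F: 2 × 588 = 1176
  Σ(formed) = 1176 kJ
ΔH = Σ(broken) − Σ(formed) = 585 − 1176 = −591 kJ
For 5× the reaction as written: 5 × (−591) = −2955 kJ

ΔH = −2955 kJ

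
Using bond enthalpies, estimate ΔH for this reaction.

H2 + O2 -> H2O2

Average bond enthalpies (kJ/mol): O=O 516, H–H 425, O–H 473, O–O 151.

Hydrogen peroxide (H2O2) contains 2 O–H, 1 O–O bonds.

Bonds broken (reactants):
  H–H: 1 × 425 = 425
  O=O: 1 × 516 = 516
  Σ(broken) = 941 kJ
Bonds formed (products):
  O–H: 2 × 473 = 946
  O–O: 1 × 151 = 151
  Σ(formed) = 1097 kJ
ΔH = Σ(broken) − Σ(formed) = 941 − 1097 = −156 kJ

ΔH ≈ −156 kJ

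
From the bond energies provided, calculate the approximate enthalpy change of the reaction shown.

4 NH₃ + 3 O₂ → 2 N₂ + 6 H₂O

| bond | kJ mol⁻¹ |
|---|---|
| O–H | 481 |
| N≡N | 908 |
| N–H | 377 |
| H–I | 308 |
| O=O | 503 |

Bonds broken (reactants):
  N–H: 12 × 377 = 4524
  O=O: 3 × 503 = 1509
  Σ(broken) = 6033 kJ
Bonds formed (products):
  N≡N: 2 × 908 = 1816
  O–H: 12 × 481 = 5772
  Σ(formed) = 7588 kJ
ΔH = Σ(broken) − Σ(formed) = 6033 − 7588 = −1555 kJ

ΔH ≈ −1555 kJ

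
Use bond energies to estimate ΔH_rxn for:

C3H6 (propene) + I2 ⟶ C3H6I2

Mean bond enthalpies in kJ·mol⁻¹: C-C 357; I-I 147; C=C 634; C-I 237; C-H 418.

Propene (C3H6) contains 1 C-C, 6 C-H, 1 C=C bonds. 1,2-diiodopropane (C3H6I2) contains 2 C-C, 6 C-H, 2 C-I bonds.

Bonds broken (reactants):
  C-C: 1 × 357 = 357
  C-H: 6 × 418 = 2508
  C=C: 1 × 634 = 634
  I-I: 1 × 147 = 147
  Σ(broken) = 3646 kJ
Bonds formed (products):
  C-C: 2 × 357 = 714
  C-H: 6 × 418 = 2508
  C-I: 2 × 237 = 474
  Σ(formed) = 3696 kJ
ΔH = Σ(broken) − Σ(formed) = 3646 − 3696 = −50 kJ

ΔH ≈ −50 kJ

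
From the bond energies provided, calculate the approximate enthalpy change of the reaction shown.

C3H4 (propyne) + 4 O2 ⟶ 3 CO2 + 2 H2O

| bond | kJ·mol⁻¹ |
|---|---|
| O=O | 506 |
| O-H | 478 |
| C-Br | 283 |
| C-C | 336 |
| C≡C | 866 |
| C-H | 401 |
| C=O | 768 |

ΔH ≈ −1690 kJ

Bonds broken (reactants):
  C≡C: 1 × 866 = 866
  C-C: 1 × 336 = 336
  C-H: 4 × 401 = 1604
  O=O: 4 × 506 = 2024
  Σ(broken) = 4830 kJ
Bonds formed (products):
  C=O: 6 × 768 = 4608
  O-H: 4 × 478 = 1912
  Σ(formed) = 6520 kJ
ΔH = Σ(broken) − Σ(formed) = 4830 − 6520 = −1690 kJ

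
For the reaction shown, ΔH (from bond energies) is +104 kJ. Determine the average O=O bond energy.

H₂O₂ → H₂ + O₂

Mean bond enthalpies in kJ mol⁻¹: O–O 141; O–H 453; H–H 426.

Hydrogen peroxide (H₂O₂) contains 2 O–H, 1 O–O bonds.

Let D be the O=O bond energy.
Σ(broken) = 2×453 + 1×141 = 1047
Σ(formed) = 1×426 + 1×D = 426 + D
ΔH = Σ(broken) − Σ(formed) = (1047) − (426 + D) = +621 − D
Setting this equal to +104 kJ gives D = 517 kJ/mol.

D(O=O) ≈ 517 kJ/mol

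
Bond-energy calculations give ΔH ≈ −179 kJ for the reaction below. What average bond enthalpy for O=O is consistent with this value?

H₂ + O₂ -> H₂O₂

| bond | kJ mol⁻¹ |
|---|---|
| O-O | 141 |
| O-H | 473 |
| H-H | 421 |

Let D be the O=O bond energy.
Σ(broken) = 1×421 + 1×D = 421 + D
Σ(formed) = 2×473 + 1×141 = 1087
ΔH = Σ(broken) − Σ(formed) = (421 + D) − (1087) = −666 + D
Setting this equal to −179 kJ gives D = 487 kJ/mol.

D(O=O) ≈ 487 kJ/mol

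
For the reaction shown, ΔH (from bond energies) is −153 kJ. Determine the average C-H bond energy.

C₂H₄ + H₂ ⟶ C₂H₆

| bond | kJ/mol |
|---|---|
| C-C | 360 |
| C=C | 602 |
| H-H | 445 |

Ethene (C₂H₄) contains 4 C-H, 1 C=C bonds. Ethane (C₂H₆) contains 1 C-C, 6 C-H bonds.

D(C-H) ≈ 420 kJ/mol

Let D be the C-H bond energy.
Σ(broken) = 4×D + 1×602 + 1×445 = 1047 + 4D
Σ(formed) = 1×360 + 6×D = 360 + 6D
ΔH = Σ(broken) − Σ(formed) = (1047 + 4D) − (360 + 6D) = +687 − 2D
Setting this equal to −153 kJ gives 2D = 840, so D = 420 kJ/mol.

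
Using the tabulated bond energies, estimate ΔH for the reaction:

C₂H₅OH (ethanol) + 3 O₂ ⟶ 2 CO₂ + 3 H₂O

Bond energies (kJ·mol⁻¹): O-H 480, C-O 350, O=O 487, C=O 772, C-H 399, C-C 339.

ΔH ≈ −1343 kJ

Bonds broken (reactants):
  C-C: 1 × 339 = 339
  C-H: 5 × 399 = 1995
  C-O: 1 × 350 = 350
  O-H: 1 × 480 = 480
  O=O: 3 × 487 = 1461
  Σ(broken) = 4625 kJ
Bonds formed (products):
  C=O: 4 × 772 = 3088
  O-H: 6 × 480 = 2880
  Σ(formed) = 5968 kJ
ΔH = Σ(broken) − Σ(formed) = 4625 − 5968 = −1343 kJ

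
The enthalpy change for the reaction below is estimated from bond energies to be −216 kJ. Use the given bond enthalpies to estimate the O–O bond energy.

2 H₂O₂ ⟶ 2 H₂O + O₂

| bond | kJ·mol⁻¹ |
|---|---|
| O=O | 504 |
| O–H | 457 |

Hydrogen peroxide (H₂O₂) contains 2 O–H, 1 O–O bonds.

Let D be the O–O bond energy.
Σ(broken) = 4×457 + 2×D = 1828 + 2D
Σ(formed) = 4×457 + 1×504 = 2332
ΔH = Σ(broken) − Σ(formed) = (1828 + 2D) − (2332) = −504 + 2D
Setting this equal to −216 kJ gives 2D = 288, so D = 144 kJ/mol.

D(O–O) ≈ 144 kJ/mol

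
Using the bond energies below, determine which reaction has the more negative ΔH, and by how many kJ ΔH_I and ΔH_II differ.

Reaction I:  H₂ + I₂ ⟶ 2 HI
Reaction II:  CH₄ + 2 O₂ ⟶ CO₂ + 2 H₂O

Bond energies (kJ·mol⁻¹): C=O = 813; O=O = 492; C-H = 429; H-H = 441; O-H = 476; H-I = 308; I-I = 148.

Reaction I:
  Bonds broken (reactants):
    H-H: 1 × 441 = 441
    I-I: 1 × 148 = 148
    Σ(broken) = 589 kJ
  Bonds formed (products):
    H-I: 2 × 308 = 616
    Σ(formed) = 616 kJ
  ΔH_I = 589 − 616 = −27 kJ
Reaction II:
  Bonds broken (reactants):
    C-H: 4 × 429 = 1716
    O=O: 2 × 492 = 984
    Σ(broken) = 2700 kJ
  Bonds formed (products):
    C=O: 2 × 813 = 1626
    O-H: 4 × 476 = 1904
    Σ(formed) = 3530 kJ
  ΔH_II = 2700 − 3530 = −830 kJ
ΔH_I − ΔH_II = +803 kJ, so reaction II has the more negative ΔH; |ΔH_I − ΔH_II| = 803 kJ.

Reaction II, by 803 kJ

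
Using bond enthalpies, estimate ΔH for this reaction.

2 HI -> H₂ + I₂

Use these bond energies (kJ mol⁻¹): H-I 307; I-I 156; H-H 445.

Bonds broken (reactants):
  H-I: 2 × 307 = 614
  Σ(broken) = 614 kJ
Bonds formed (products):
  H-H: 1 × 445 = 445
  I-I: 1 × 156 = 156
  Σ(formed) = 601 kJ
ΔH = Σ(broken) − Σ(formed) = 614 − 601 = +13 kJ

ΔH ≈ +13 kJ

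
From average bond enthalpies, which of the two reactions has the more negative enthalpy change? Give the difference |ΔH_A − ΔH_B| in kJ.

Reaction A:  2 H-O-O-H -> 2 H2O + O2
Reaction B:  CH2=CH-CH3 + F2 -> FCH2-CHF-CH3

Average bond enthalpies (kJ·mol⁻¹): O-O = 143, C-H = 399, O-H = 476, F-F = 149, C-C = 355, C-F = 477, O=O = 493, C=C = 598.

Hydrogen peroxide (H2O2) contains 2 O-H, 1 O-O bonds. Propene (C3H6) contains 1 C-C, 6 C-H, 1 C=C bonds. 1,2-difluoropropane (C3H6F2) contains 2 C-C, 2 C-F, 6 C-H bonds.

Reaction B, by 355 kJ

Reaction A:
  Bonds broken (reactants):
    O-H: 4 × 476 = 1904
    O-O: 2 × 143 = 286
    Σ(broken) = 2190 kJ
  Bonds formed (products):
    O-H: 4 × 476 = 1904
    O=O: 1 × 493 = 493
    Σ(formed) = 2397 kJ
  ΔH_A = 2190 − 2397 = −207 kJ
Reaction B:
  Bonds broken (reactants):
    C-C: 1 × 355 = 355
    C-H: 6 × 399 = 2394
    C=C: 1 × 598 = 598
    F-F: 1 × 149 = 149
    Σ(broken) = 3496 kJ
  Bonds formed (products):
    C-C: 2 × 355 = 710
    C-F: 2 × 477 = 954
    C-H: 6 × 399 = 2394
    Σ(formed) = 4058 kJ
  ΔH_B = 3496 − 4058 = −562 kJ
ΔH_A − ΔH_B = +355 kJ, so reaction B has the more negative ΔH; |ΔH_A − ΔH_B| = 355 kJ.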